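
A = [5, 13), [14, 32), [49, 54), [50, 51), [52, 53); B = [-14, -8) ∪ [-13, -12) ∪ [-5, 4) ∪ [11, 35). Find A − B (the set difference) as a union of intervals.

[5, 11) ∪ [49, 54)

First set merges to [5, 13), [14, 32), [49, 54).
Second set merges to [-14, -8), [-5, 4), [11, 35).
[5, 13) minus B → [5, 11).
[14, 32): fully covered by B → removed.
[49, 54): no B overlap → unchanged.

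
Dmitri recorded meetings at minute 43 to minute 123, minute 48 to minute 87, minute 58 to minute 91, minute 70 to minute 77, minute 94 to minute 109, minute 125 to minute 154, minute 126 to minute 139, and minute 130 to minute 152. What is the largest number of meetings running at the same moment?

At minute 70, 4 of the intervals are simultaneously active.
No point has more.

4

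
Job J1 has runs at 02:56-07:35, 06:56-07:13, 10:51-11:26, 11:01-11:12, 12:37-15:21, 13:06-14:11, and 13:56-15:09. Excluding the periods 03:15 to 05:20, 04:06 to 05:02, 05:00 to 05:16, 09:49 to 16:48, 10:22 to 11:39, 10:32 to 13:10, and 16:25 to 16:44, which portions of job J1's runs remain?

First set merges to 02:56–07:35, 10:51–11:26, 12:37–15:21.
Second set merges to 03:15–05:20, 09:49–16:48.
02:56–07:35 minus B → 02:56–03:15, 05:20–07:35.
10:51–11:26: fully covered by B → removed.
12:37–15:21: fully covered by B → removed.

02:56–03:15, 05:20–07:35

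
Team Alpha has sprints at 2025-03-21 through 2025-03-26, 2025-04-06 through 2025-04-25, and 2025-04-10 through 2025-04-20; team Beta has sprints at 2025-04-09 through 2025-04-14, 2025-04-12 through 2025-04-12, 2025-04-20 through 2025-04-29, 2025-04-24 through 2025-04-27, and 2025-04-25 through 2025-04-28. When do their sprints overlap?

Merge the first list: 2025-03-21 through 2025-03-26, 2025-04-06 through 2025-04-25.
Merge the second list: 2025-04-09 through 2025-04-14, 2025-04-20 through 2025-04-29.
2025-03-21 through 2025-03-26 falls entirely outside B.
2025-04-06 through 2025-04-25 overlaps B on 2025-04-09 through 2025-04-14, 2025-04-20 through 2025-04-25.

2025-04-09 through 2025-04-14, 2025-04-20 through 2025-04-25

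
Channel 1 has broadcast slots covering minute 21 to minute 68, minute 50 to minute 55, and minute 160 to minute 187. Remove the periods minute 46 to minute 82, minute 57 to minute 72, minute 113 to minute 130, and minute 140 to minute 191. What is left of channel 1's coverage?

minute 21 to minute 46

First set merges to minute 21 to minute 68, minute 160 to minute 187.
Second set merges to minute 46 to minute 82, minute 113 to minute 130, minute 140 to minute 191.
minute 21 to minute 68 \ B = minute 21 to minute 46.
minute 160 to minute 187: entirely removed.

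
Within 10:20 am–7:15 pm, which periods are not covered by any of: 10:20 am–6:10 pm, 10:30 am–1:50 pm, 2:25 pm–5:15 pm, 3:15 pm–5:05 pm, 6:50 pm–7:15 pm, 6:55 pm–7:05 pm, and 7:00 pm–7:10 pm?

Covered (merged): 10:20 am–6:10 pm, 6:50 pm–7:15 pm.
Gaps within 10:20 am–7:15 pm: 6:10 pm–6:50 pm.

6:10 pm–6:50 pm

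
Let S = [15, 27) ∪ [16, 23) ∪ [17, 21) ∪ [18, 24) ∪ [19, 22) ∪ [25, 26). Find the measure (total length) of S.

Merged: [15, 27).
Length: 12.

12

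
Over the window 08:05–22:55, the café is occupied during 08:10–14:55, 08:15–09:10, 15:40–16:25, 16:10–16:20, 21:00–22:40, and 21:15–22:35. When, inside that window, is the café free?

After merging, the occupied span is 08:10-14:55, 15:40-16:25, 21:00-22:40.
Gaps within 08:05-22:55: 08:05-08:10, 14:55-15:40, 16:25-21:00, 22:40-22:55.

08:05-08:10, 14:55-15:40, 16:25-21:00, 22:40-22:55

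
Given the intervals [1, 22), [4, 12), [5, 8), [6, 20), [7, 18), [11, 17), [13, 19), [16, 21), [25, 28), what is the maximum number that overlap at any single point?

Sweep endpoints in order; track running count of active intervals.
Peak of 6 reached at 16.

6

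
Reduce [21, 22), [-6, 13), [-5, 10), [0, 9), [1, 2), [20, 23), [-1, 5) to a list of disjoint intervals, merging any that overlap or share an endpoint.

[-6, 13) ∪ [20, 23)

Sort by start: [-6, 13), [-5, 10), [-1, 5), [0, 9), [1, 2), [20, 23), [21, 22).
[-5, 10) overlaps/touches [-6, 13) → extend to [-6, 13).
[-1, 5) overlaps/touches [-6, 13) → extend to [-6, 13).
[0, 9) overlaps/touches [-6, 13) → extend to [-6, 13).
[1, 2) overlaps/touches [-6, 13) → extend to [-6, 13).
[20, 23) is disjoint → start new block.
[21, 22) overlaps/touches [20, 23) → extend to [20, 23).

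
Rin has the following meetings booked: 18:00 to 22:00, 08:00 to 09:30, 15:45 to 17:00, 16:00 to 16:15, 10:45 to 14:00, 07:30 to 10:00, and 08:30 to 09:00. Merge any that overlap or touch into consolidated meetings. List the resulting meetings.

Sort by start: 07:30-10:00, 08:00-09:30, 08:30-09:00, 10:45-14:00, 15:45-17:00, 16:00-16:15, 18:00-22:00.
08:00-09:30 overlaps/touches 07:30-10:00 → extend to 07:30-10:00.
08:30-09:00 overlaps/touches 07:30-10:00 → extend to 07:30-10:00.
10:45-14:00 is disjoint → start new block.
15:45-17:00 is disjoint → start new block.
16:00-16:15 overlaps/touches 15:45-17:00 → extend to 15:45-17:00.
18:00-22:00 is disjoint → start new block.

07:30-10:00, 10:45-14:00, 15:45-17:00, 18:00-22:00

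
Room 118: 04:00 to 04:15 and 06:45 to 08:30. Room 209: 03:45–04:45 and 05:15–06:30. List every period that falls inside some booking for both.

04:00–04:15 overlaps B on 04:00–04:15.
06:45–08:30 falls entirely outside B.

04:00–04:15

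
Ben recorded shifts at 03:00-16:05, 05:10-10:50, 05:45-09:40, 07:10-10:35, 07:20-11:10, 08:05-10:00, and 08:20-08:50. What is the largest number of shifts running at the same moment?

Sweep endpoints in order; track running count of active intervals.
Peak of 7 reached at 08:20.

7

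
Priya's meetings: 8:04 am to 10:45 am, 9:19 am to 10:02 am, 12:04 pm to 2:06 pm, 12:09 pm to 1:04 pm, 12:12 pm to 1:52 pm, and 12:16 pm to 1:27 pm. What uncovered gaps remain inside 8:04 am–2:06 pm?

After merging, the occupied span is 8:04 am-10:45 am, 12:04 pm-2:06 pm.
Gaps within 8:04 am-2:06 pm: 10:45 am-12:04 pm.

10:45 am-12:04 pm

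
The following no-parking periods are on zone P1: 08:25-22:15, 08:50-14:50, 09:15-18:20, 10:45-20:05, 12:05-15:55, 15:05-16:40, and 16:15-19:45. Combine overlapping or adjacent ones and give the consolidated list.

08:25–22:15

08:50–14:50 overlaps/touches 08:25–22:15 → extend to 08:25–22:15.
09:15–18:20 overlaps/touches 08:25–22:15 → extend to 08:25–22:15.
10:45–20:05 overlaps/touches 08:25–22:15 → extend to 08:25–22:15.
12:05–15:55 overlaps/touches 08:25–22:15 → extend to 08:25–22:15.
15:05–16:40 overlaps/touches 08:25–22:15 → extend to 08:25–22:15.
16:15–19:45 overlaps/touches 08:25–22:15 → extend to 08:25–22:15.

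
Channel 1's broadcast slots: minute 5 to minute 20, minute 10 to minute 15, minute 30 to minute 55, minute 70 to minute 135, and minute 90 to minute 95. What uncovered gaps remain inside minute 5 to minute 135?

minute 20 to minute 30, minute 55 to minute 70

The merged coverage is minute 5 to minute 20, minute 30 to minute 55, minute 70 to minute 135.
Uncovered inside minute 5 to minute 135: minute 20 to minute 30, minute 55 to minute 70.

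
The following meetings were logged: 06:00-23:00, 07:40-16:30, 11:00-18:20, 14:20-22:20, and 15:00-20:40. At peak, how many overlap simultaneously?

Walk the sorted start/end points keeping a running depth.
The depth first hits 5 at 15:00.

5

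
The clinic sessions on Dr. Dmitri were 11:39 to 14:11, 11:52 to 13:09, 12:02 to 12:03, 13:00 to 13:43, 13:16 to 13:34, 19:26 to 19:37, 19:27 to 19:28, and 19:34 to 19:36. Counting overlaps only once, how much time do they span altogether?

Merged: 11:39–14:11, 19:26–19:37.
Lengths: 2 h 32 min + 11 min = 2 h 43 min.

2 h 43 min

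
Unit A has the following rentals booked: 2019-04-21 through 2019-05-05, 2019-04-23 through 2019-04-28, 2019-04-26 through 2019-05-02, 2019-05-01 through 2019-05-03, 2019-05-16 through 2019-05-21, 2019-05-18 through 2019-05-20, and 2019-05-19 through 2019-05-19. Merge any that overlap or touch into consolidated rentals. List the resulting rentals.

2019-04-23 through 2019-04-28 overlaps/touches 2019-04-21 through 2019-05-05 → extend to 2019-04-21 through 2019-05-05.
2019-04-26 through 2019-05-02 overlaps/touches 2019-04-21 through 2019-05-05 → extend to 2019-04-21 through 2019-05-05.
2019-05-01 through 2019-05-03 overlaps/touches 2019-04-21 through 2019-05-05 → extend to 2019-04-21 through 2019-05-05.
2019-05-16 through 2019-05-21 is disjoint → start new block.
2019-05-18 through 2019-05-20 overlaps/touches 2019-05-16 through 2019-05-21 → extend to 2019-05-16 through 2019-05-21.
2019-05-19 through 2019-05-19 overlaps/touches 2019-05-16 through 2019-05-21 → extend to 2019-05-16 through 2019-05-21.

2019-04-21 through 2019-05-05, 2019-05-16 through 2019-05-21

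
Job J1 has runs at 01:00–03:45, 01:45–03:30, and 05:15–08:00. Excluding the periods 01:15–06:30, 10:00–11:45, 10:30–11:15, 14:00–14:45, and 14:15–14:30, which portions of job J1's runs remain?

01:00-01:15, 06:30-08:00

A, merged: 01:00-03:45, 05:15-08:00.
B, merged: 01:15-06:30, 10:00-11:45, 14:00-14:45.
01:00-03:45 \ B = 01:00-01:15.
05:15-08:00 \ B = 06:30-08:00.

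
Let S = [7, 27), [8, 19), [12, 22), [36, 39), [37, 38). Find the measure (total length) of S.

23

Merged: [7, 27), [36, 39).
Lengths: 20 + 3 = 23.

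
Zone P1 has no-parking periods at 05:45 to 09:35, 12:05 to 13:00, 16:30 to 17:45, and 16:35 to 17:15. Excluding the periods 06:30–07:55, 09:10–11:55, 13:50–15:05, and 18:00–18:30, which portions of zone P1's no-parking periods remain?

First set merges to 05:45-09:35, 12:05-13:00, 16:30-17:45.
05:45-09:35 minus B → 05:45-06:30, 07:55-09:10.
12:05-13:00: no B overlap → unchanged.
16:30-17:45: no B overlap → unchanged.

05:45-06:30, 07:55-09:10, 12:05-13:00, 16:30-17:45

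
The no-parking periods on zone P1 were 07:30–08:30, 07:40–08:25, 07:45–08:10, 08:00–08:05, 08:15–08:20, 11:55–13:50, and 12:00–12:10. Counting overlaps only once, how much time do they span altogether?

Merged: 07:30–08:30, 11:55–13:50.
Lengths: 1 h + 1 h 55 min = 2 h 55 min.

2 h 55 min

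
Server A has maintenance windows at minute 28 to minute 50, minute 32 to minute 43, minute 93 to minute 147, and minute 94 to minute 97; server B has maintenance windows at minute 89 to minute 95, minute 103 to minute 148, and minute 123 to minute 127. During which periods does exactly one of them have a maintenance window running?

First set merges to minute 28 to minute 50, minute 93 to minute 147.
Second set merges to minute 89 to minute 95, minute 103 to minute 148.
Only in the first: minute 28 to minute 50, minute 95 to minute 103.
Only in the second: minute 89 to minute 93, minute 147 to minute 148.
Together these are the periods covered by exactly one.

minute 28 to minute 50, minute 89 to minute 93, minute 95 to minute 103, minute 147 to minute 148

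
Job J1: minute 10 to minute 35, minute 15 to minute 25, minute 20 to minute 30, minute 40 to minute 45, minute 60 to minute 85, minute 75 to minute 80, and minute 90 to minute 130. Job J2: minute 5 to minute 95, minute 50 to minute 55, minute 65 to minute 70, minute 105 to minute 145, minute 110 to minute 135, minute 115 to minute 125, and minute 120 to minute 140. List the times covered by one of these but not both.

minute 5 to minute 10, minute 35 to minute 40, minute 45 to minute 60, minute 85 to minute 90, minute 95 to minute 105, minute 130 to minute 145

Merge the first list: minute 10 to minute 35, minute 40 to minute 45, minute 60 to minute 85, minute 90 to minute 130.
Merge the second list: minute 5 to minute 95, minute 105 to minute 145.
A \ B = minute 95 to minute 105.
B \ A = minute 5 to minute 10, minute 35 to minute 40, minute 45 to minute 60, minute 85 to minute 90, minute 130 to minute 145.
Union of the two gives the symmetric difference.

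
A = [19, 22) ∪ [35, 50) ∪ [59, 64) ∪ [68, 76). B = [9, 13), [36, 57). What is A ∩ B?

[19, 22): no overlap with the second set.
[35, 50) meets the second set on [36, 50).
[59, 64): no overlap with the second set.
[68, 76): no overlap with the second set.

[36, 50)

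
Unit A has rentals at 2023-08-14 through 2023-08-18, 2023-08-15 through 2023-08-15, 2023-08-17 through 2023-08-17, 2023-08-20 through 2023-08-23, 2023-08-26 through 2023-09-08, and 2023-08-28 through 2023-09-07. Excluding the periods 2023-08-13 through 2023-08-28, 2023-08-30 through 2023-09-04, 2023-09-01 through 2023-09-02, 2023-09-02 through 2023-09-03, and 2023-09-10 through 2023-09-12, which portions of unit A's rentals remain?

2023-08-29 through 2023-08-29, 2023-09-05 through 2023-09-08

Merge the first list: 2023-08-14 through 2023-08-18, 2023-08-20 through 2023-08-23, 2023-08-26 through 2023-09-08.
Merge the second list: 2023-08-13 through 2023-08-28, 2023-08-30 through 2023-09-04, 2023-09-10 through 2023-09-12.
2023-08-14 through 2023-08-18: entirely removed.
2023-08-20 through 2023-08-23: entirely removed.
2023-08-26 through 2023-09-08 \ B = 2023-08-29 through 2023-08-29, 2023-09-05 through 2023-09-08.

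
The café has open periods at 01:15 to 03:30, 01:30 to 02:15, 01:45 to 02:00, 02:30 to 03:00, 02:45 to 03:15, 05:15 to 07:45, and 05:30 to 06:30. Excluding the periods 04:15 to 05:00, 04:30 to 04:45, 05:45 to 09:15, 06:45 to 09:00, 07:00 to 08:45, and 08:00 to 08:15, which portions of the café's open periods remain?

01:15-03:30, 05:15-05:45

First set merges to 01:15-03:30, 05:15-07:45.
Second set merges to 04:15-05:00, 05:45-09:15.
01:15-03:30: no B overlap → unchanged.
05:15-07:45 minus B → 05:15-05:45.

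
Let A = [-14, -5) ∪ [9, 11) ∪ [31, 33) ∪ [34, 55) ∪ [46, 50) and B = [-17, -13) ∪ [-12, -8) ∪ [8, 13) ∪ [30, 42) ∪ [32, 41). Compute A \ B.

Merge the first list: [-14, -5), [9, 11), [31, 33), [34, 55).
Merge the second list: [-17, -13), [-12, -8), [8, 13), [30, 42).
[-14, -5) with B removed leaves [-13, -12), [-8, -5).
[9, 11) lies entirely inside B → drops out.
[31, 33) lies entirely inside B → drops out.
[34, 55) with B removed leaves [42, 55).

[-13, -12) ∪ [-8, -5) ∪ [42, 55)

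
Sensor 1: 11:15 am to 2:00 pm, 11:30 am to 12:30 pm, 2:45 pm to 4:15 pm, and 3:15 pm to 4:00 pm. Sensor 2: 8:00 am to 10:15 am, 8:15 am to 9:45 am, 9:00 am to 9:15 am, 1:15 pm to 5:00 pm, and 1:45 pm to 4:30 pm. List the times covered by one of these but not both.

8:00 am–10:15 am, 11:15 am–1:15 pm, 2:00 pm–2:45 pm, 4:15 pm–5:00 pm

Merge the first list: 11:15 am–2:00 pm, 2:45 pm–4:15 pm.
Merge the second list: 8:00 am–10:15 am, 1:15 pm–5:00 pm.
Only in the first: 11:15 am–1:15 pm.
Only in the second: 8:00 am–10:15 am, 2:00 pm–2:45 pm, 4:15 pm–5:00 pm.
Together these are the periods covered by exactly one.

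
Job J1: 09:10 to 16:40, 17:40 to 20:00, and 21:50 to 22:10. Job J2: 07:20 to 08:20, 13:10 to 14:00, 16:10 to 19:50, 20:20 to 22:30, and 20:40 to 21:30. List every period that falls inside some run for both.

Second set merges to 07:20–08:20, 13:10–14:00, 16:10–19:50, 20:20–22:30.
09:10–16:40 meets the second set on 13:10–14:00, 16:10–16:40.
17:40–20:00 meets the second set on 17:40–19:50.
21:50–22:10 meets the second set on 21:50–22:10.

13:10–14:00, 16:10–16:40, 17:40–19:50, 21:50–22:10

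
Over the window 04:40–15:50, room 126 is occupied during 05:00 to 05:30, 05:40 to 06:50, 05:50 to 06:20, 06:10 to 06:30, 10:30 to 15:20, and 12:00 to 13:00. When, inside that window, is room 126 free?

After merging, the occupied span is 05:00–05:30, 05:40–06:50, 10:30–15:20.
Uncovered inside 04:40–15:50: 04:40–05:00, 05:30–05:40, 06:50–10:30, 15:20–15:50.

04:40–05:00, 05:30–05:40, 06:50–10:30, 15:20–15:50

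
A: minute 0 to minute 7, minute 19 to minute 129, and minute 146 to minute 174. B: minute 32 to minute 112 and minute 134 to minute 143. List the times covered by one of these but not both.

minute 0 to minute 7, minute 19 to minute 32, minute 112 to minute 129, minute 134 to minute 143, minute 146 to minute 174

Only in the first: minute 0 to minute 7, minute 19 to minute 32, minute 112 to minute 129, minute 146 to minute 174.
Only in the second: minute 134 to minute 143.
Together these are the periods covered by exactly one.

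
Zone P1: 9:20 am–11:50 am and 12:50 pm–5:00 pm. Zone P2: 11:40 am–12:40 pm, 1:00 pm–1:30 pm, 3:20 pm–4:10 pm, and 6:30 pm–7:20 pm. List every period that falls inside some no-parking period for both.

9:20 am–11:50 am ∩ B → 11:40 am–11:50 am.
12:50 pm–5:00 pm ∩ B → 1:00 pm–1:30 pm, 3:20 pm–4:10 pm.

11:40 am–11:50 am, 1:00 pm–1:30 pm, 3:20 pm–4:10 pm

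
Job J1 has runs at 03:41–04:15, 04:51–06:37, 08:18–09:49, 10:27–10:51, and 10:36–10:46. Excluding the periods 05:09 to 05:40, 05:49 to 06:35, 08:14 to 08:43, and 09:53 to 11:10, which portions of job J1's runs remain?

Merge the first list: 03:41-04:15, 04:51-06:37, 08:18-09:49, 10:27-10:51.
03:41-04:15: nothing removed.
04:51-06:37 \ B = 04:51-05:09, 05:40-05:49, 06:35-06:37.
08:18-09:49 \ B = 08:43-09:49.
10:27-10:51: entirely removed.

03:41-04:15, 04:51-05:09, 05:40-05:49, 06:35-06:37, 08:43-09:49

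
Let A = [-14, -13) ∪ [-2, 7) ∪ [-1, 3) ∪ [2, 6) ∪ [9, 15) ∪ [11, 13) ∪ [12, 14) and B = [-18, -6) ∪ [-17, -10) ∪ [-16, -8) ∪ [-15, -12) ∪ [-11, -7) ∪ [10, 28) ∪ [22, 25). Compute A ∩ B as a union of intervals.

[-14, -13) ∪ [10, 15)

First set merges to [-14, -13), [-2, 7), [9, 15).
Second set merges to [-18, -6), [10, 28).
[-14, -13) overlaps B on [-14, -13).
[-2, 7) falls entirely outside B.
[9, 15) overlaps B on [10, 15).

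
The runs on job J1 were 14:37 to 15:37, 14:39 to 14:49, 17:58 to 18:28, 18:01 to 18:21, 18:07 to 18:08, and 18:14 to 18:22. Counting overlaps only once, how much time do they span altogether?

1 h 30 min

Merged: 14:37–15:37, 17:58–18:28.
Lengths: 1 h + 30 min = 1 h 30 min.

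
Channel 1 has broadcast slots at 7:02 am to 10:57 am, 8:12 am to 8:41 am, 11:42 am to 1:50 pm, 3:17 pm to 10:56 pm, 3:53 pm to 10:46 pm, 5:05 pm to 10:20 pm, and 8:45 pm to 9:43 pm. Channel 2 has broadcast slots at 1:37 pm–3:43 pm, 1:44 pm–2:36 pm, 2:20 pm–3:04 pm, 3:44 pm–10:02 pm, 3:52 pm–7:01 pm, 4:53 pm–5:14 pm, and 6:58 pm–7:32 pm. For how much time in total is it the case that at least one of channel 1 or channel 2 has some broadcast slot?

A, merged: 7:02 am–10:57 am, 11:42 am–1:50 pm, 3:17 pm–10:56 pm.
B, merged: 1:37 pm–3:43 pm, 3:44 pm–10:02 pm.
A ∪ B = 7:02 am–10:57 am, 11:42 am–10:56 pm.
Total: 3 h 55 min + 11 h 14 min = 15 h 9 min.

15 h 9 min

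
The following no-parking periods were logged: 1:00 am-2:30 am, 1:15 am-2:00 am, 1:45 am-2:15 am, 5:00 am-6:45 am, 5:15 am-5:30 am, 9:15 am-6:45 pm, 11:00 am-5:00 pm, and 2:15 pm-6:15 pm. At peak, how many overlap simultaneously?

Sweep endpoints in order; track running count of active intervals.
Peak of 3 reached at 1:45 am.

3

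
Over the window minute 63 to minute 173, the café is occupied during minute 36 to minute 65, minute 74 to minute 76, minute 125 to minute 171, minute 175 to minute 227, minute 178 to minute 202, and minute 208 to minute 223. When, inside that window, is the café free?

Covered (merged): minute 36 to minute 65, minute 74 to minute 76, minute 125 to minute 171, minute 175 to minute 227.
Uncovered inside minute 63 to minute 173: minute 65 to minute 74, minute 76 to minute 125, minute 171 to minute 173.

minute 65 to minute 74, minute 76 to minute 125, minute 171 to minute 173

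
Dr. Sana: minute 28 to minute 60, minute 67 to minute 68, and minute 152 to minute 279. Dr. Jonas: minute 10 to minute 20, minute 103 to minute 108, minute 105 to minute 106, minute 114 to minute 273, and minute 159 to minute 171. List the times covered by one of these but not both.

B, merged: minute 10 to minute 20, minute 103 to minute 108, minute 114 to minute 273.
A but not B: minute 28 to minute 60, minute 67 to minute 68, minute 273 to minute 279.
B but not A: minute 10 to minute 20, minute 103 to minute 108, minute 114 to minute 152.
Combining gives A △ B.

minute 10 to minute 20, minute 28 to minute 60, minute 67 to minute 68, minute 103 to minute 108, minute 114 to minute 152, minute 273 to minute 279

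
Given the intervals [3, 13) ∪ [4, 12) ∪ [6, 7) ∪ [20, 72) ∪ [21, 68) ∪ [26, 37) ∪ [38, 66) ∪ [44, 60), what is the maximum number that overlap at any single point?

4

At 44, 4 of the intervals are simultaneously active.
No point has more.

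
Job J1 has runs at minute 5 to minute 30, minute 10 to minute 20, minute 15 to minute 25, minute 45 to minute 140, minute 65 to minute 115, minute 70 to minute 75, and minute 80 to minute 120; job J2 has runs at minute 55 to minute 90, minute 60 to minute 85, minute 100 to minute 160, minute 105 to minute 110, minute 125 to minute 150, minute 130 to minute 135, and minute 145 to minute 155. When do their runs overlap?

First set merges to minute 5 to minute 30, minute 45 to minute 140.
Second set merges to minute 55 to minute 90, minute 100 to minute 160.
minute 5 to minute 30: no overlap with the second set.
minute 45 to minute 140 meets the second set on minute 55 to minute 90, minute 100 to minute 140.

minute 55 to minute 90, minute 100 to minute 140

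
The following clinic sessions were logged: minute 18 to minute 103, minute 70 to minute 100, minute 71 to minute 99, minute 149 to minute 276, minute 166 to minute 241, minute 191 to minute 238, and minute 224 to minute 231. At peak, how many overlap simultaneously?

4

Walk the sorted start/end points keeping a running depth.
The depth first hits 4 at minute 224.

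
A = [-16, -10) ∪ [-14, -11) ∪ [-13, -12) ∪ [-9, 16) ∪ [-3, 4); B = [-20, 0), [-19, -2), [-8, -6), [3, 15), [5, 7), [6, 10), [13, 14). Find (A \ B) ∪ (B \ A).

[-20, -16) ∪ [-10, -9) ∪ [0, 3) ∪ [15, 16)

A, merged: [-16, -10), [-9, 16).
B, merged: [-20, 0), [3, 15).
Only in the first: [0, 3), [15, 16).
Only in the second: [-20, -16), [-10, -9).
Together these are the periods covered by exactly one.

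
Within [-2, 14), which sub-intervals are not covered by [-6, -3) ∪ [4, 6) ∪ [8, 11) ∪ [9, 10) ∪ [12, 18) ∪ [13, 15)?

[-2, 4) ∪ [6, 8) ∪ [11, 12)

After merging, the occupied span is [-6, -3), [4, 6), [8, 11), [12, 18).
Gaps within [-2, 14): [-2, 4), [6, 8), [11, 12).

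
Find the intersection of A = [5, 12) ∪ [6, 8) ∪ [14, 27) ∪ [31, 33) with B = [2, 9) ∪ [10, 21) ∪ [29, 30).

[5, 9) ∪ [10, 12) ∪ [14, 21)

First set merges to [5, 12), [14, 27), [31, 33).
[5, 12) meets the second set on [5, 9), [10, 12).
[14, 27) meets the second set on [14, 21).
[31, 33): no overlap with the second set.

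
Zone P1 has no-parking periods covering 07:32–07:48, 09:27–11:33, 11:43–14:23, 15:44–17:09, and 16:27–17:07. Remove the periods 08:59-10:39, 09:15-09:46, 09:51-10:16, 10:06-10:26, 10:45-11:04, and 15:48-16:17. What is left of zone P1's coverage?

07:32-07:48, 10:39-10:45, 11:04-11:33, 11:43-14:23, 15:44-15:48, 16:17-17:09

First set merges to 07:32-07:48, 09:27-11:33, 11:43-14:23, 15:44-17:09.
Second set merges to 08:59-10:39, 10:45-11:04, 15:48-16:17.
07:32-07:48: no B overlap → unchanged.
09:27-11:33 minus B → 10:39-10:45, 11:04-11:33.
11:43-14:23: no B overlap → unchanged.
15:44-17:09 minus B → 15:44-15:48, 16:17-17:09.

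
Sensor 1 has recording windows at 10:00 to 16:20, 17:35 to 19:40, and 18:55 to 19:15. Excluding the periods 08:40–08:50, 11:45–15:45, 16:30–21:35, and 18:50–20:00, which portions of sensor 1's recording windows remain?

10:00-11:45, 15:45-16:20

A, merged: 10:00-16:20, 17:35-19:40.
B, merged: 08:40-08:50, 11:45-15:45, 16:30-21:35.
10:00-16:20 \ B = 10:00-11:45, 15:45-16:20.
17:35-19:40: entirely removed.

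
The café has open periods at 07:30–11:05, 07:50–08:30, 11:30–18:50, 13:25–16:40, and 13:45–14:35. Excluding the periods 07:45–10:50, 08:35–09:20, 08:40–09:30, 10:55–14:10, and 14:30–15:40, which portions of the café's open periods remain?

A, merged: 07:30–11:05, 11:30–18:50.
B, merged: 07:45–10:50, 10:55–14:10, 14:30–15:40.
07:30–11:05 \ B = 07:30–07:45, 10:50–10:55.
11:30–18:50 \ B = 14:10–14:30, 15:40–18:50.

07:30–07:45, 10:50–10:55, 14:10–14:30, 15:40–18:50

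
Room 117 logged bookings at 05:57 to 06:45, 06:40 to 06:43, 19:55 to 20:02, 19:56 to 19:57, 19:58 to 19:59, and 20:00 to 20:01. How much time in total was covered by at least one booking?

Merged: 05:57-06:45, 19:55-20:02.
Lengths: 48 min + 7 min = 55 min.

55 min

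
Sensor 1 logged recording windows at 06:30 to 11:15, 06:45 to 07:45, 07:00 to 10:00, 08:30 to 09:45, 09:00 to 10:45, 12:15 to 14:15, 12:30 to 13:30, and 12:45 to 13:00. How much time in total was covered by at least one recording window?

6 h 45 min

Merged: 06:30–11:15, 12:15–14:15.
Lengths: 4 h 45 min + 2 h = 6 h 45 min.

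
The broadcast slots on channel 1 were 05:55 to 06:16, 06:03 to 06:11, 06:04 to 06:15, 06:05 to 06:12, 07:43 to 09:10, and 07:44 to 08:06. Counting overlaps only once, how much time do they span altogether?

Merged: 05:55–06:16, 07:43–09:10.
Lengths: 21 min + 1 h 27 min = 1 h 48 min.

1 h 48 min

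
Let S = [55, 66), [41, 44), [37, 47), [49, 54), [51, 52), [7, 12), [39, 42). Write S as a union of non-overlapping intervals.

Sort by start: [7, 12), [37, 47), [39, 42), [41, 44), [49, 54), [51, 52), [55, 66).
[37, 47) is disjoint → start new block.
[39, 42) overlaps/touches [37, 47) → extend to [37, 47).
[41, 44) overlaps/touches [37, 47) → extend to [37, 47).
[49, 54) is disjoint → start new block.
[51, 52) overlaps/touches [49, 54) → extend to [49, 54).
[55, 66) is disjoint → start new block.

[7, 12) ∪ [37, 47) ∪ [49, 54) ∪ [55, 66)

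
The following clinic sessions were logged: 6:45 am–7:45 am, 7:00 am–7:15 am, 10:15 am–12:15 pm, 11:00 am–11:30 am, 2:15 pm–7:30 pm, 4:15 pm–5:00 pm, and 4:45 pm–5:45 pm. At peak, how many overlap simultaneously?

3

At 4:45 pm, 3 of the intervals are simultaneously active.
No point has more.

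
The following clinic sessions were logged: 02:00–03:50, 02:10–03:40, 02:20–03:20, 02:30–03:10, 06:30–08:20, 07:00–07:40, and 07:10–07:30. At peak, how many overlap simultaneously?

Walk the sorted start/end points keeping a running depth.
The depth first hits 4 at 02:30.

4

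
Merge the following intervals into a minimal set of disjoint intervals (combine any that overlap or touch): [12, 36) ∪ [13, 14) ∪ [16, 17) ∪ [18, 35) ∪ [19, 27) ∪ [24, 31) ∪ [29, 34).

[12, 36)

[13, 14) overlaps/touches [12, 36) → extend to [12, 36).
[16, 17) overlaps/touches [12, 36) → extend to [12, 36).
[18, 35) overlaps/touches [12, 36) → extend to [12, 36).
[19, 27) overlaps/touches [12, 36) → extend to [12, 36).
[24, 31) overlaps/touches [12, 36) → extend to [12, 36).
[29, 34) overlaps/touches [12, 36) → extend to [12, 36).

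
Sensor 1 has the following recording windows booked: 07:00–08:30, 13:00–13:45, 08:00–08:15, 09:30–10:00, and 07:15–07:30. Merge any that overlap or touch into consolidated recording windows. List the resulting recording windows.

Sort by start: 07:00–08:30, 07:15–07:30, 08:00–08:15, 09:30–10:00, 13:00–13:45.
07:15–07:30 overlaps/touches 07:00–08:30 → extend to 07:00–08:30.
08:00–08:15 overlaps/touches 07:00–08:30 → extend to 07:00–08:30.
09:30–10:00 is disjoint → start new block.
13:00–13:45 is disjoint → start new block.

07:00–08:30, 09:30–10:00, 13:00–13:45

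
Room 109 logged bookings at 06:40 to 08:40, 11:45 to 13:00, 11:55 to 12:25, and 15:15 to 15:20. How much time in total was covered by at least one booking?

3 h 20 min

Merged: 06:40-08:40, 11:45-13:00, 15:15-15:20.
Lengths: 2 h + 1 h 15 min + 5 min = 3 h 20 min.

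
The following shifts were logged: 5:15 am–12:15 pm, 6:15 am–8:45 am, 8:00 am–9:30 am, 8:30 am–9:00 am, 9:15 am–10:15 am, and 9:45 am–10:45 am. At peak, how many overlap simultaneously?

At 8:30 am, 4 of the intervals are simultaneously active.
No point has more.

4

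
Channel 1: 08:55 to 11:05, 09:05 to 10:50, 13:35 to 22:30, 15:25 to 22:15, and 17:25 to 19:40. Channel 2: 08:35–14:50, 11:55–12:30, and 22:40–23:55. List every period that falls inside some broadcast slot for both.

Merge the first list: 08:55–11:05, 13:35–22:30.
Merge the second list: 08:35–14:50, 22:40–23:55.
08:55–11:05 ∩ B → 08:55–11:05.
13:35–22:30 ∩ B → 13:35–14:50.

08:55–11:05, 13:35–14:50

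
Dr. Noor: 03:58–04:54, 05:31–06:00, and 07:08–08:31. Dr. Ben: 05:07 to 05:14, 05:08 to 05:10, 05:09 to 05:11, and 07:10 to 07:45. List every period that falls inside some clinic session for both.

07:10–07:45

B, merged: 05:07–05:14, 07:10–07:45.
03:58–04:54 meets no B interval.
05:31–06:00 meets no B interval.
07:08–08:31 ∩ B → 07:10–07:45.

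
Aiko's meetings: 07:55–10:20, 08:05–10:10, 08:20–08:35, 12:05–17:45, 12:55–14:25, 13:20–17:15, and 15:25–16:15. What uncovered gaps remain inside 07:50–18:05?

Covered (merged): 07:55-10:20, 12:05-17:45.
Complement within 07:50-18:05: 07:50-07:55, 10:20-12:05, 17:45-18:05.

07:50-07:55, 10:20-12:05, 17:45-18:05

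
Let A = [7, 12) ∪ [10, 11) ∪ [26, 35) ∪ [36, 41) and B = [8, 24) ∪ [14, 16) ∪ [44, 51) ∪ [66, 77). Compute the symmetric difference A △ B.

[7, 8) ∪ [12, 24) ∪ [26, 35) ∪ [36, 41) ∪ [44, 51) ∪ [66, 77)

A, merged: [7, 12), [26, 35), [36, 41).
B, merged: [8, 24), [44, 51), [66, 77).
A \ B = [7, 8), [26, 35), [36, 41).
B \ A = [12, 24), [44, 51), [66, 77).
Union of the two gives the symmetric difference.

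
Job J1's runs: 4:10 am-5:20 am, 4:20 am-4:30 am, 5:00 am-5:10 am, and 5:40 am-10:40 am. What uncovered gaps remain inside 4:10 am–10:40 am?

After merging, the occupied span is 4:10 am–5:20 am, 5:40 am–10:40 am.
Complement within 4:10 am–10:40 am: 5:20 am–5:40 am.

5:20 am–5:40 am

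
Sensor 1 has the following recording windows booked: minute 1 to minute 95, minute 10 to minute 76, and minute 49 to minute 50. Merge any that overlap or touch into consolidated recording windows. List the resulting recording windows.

minute 10 to minute 76 overlaps/touches minute 1 to minute 95 → extend to minute 1 to minute 95.
minute 49 to minute 50 overlaps/touches minute 1 to minute 95 → extend to minute 1 to minute 95.

minute 1 to minute 95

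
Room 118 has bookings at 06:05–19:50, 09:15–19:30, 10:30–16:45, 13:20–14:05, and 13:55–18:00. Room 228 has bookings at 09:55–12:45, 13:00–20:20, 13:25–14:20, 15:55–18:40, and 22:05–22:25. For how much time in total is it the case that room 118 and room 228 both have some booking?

Merge the first list: 06:05-19:50.
Merge the second list: 09:55-12:45, 13:00-20:20, 22:05-22:25.
A ∩ B = 09:55-12:45, 13:00-19:50.
Total: 2 h 50 min + 6 h 50 min = 9 h 40 min.

9 h 40 min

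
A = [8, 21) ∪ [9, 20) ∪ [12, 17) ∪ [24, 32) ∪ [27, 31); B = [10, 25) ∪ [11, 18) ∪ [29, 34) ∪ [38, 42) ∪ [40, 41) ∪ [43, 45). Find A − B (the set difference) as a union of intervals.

First set merges to [8, 21), [24, 32).
Second set merges to [10, 25), [29, 34), [38, 42), [43, 45).
[8, 21) \ B = [8, 10).
[24, 32) \ B = [25, 29).

[8, 10) ∪ [25, 29)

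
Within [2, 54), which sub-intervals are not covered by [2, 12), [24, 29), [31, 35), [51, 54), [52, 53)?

After merging, the occupied span is [2, 12), [24, 29), [31, 35), [51, 54).
Gaps within [2, 54): [12, 24), [29, 31), [35, 51).

[12, 24) ∪ [29, 31) ∪ [35, 51)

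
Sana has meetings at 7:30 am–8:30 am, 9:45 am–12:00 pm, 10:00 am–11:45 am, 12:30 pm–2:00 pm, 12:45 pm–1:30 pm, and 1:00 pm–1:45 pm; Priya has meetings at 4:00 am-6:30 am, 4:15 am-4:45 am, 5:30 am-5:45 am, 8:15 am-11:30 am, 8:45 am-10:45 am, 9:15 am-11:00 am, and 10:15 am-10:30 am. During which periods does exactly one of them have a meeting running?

First set merges to 7:30 am–8:30 am, 9:45 am–12:00 pm, 12:30 pm–2:00 pm.
Second set merges to 4:00 am–6:30 am, 8:15 am–11:30 am.
A but not B: 7:30 am–8:15 am, 11:30 am–12:00 pm, 12:30 pm–2:00 pm.
B but not A: 4:00 am–6:30 am, 8:30 am–9:45 am.
Combining gives A △ B.

4:00 am–6:30 am, 7:30 am–8:15 am, 8:30 am–9:45 am, 11:30 am–12:00 pm, 12:30 pm–2:00 pm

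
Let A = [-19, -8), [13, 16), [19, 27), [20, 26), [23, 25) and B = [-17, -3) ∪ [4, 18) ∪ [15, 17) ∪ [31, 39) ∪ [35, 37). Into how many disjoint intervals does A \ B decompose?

2

Merge the first list: [-19, -8), [13, 16), [19, 27).
Merge the second list: [-17, -3), [4, 18), [31, 39).
A \ B = [-19, -17), [19, 27).
That is 2 disjoint pieces.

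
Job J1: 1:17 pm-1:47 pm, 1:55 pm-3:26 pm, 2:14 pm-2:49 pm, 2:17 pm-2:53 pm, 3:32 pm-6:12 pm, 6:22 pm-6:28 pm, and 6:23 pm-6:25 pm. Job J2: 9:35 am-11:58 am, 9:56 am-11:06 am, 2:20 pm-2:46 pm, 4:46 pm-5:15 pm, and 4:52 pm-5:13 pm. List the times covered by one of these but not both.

Merge the first list: 1:17 pm-1:47 pm, 1:55 pm-3:26 pm, 3:32 pm-6:12 pm, 6:22 pm-6:28 pm.
Merge the second list: 9:35 am-11:58 am, 2:20 pm-2:46 pm, 4:46 pm-5:15 pm.
A but not B: 1:17 pm-1:47 pm, 1:55 pm-2:20 pm, 2:46 pm-3:26 pm, 3:32 pm-4:46 pm, 5:15 pm-6:12 pm, 6:22 pm-6:28 pm.
B but not A: 9:35 am-11:58 am.
Combining gives A △ B.

9:35 am-11:58 am, 1:17 pm-1:47 pm, 1:55 pm-2:20 pm, 2:46 pm-3:26 pm, 3:32 pm-4:46 pm, 5:15 pm-6:12 pm, 6:22 pm-6:28 pm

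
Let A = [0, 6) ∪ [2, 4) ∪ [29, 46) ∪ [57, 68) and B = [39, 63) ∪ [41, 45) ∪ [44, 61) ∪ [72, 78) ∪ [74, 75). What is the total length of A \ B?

A, merged: [0, 6), [29, 46), [57, 68).
B, merged: [39, 63), [72, 78).
A \ B = [0, 6), [29, 39), [63, 68).
Total: 6 + 10 + 5 = 21.

21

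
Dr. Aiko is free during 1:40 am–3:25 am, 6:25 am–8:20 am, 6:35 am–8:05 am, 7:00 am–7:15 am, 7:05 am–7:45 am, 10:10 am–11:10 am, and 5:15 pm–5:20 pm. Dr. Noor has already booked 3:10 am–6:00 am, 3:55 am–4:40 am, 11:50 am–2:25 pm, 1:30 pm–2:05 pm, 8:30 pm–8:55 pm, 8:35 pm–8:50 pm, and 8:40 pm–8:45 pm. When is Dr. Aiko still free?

A, merged: 1:40 am–3:25 am, 6:25 am–8:20 am, 10:10 am–11:10 am, 5:15 pm–5:20 pm.
B, merged: 3:10 am–6:00 am, 11:50 am–2:25 pm, 8:30 pm–8:55 pm.
1:40 am–3:25 am with B removed leaves 1:40 am–3:10 am.
6:25 am–8:20 am is untouched.
10:10 am–11:10 am is untouched.
5:15 pm–5:20 pm is untouched.

1:40 am–3:10 am, 6:25 am–8:20 am, 10:10 am–11:10 am, 5:15 pm–5:20 pm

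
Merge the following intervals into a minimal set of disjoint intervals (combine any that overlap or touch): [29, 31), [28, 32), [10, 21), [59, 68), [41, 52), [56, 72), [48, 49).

[10, 21) ∪ [28, 32) ∪ [41, 52) ∪ [56, 72)

Sort by start: [10, 21), [28, 32), [29, 31), [41, 52), [48, 49), [56, 72), [59, 68).
[28, 32) is disjoint → start new block.
[29, 31) overlaps/touches [28, 32) → extend to [28, 32).
[41, 52) is disjoint → start new block.
[48, 49) overlaps/touches [41, 52) → extend to [41, 52).
[56, 72) is disjoint → start new block.
[59, 68) overlaps/touches [56, 72) → extend to [56, 72).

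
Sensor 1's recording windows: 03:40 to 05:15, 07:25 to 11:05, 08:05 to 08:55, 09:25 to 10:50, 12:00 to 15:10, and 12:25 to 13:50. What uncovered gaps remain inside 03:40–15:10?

After merging, the occupied span is 03:40-05:15, 07:25-11:05, 12:00-15:10.
Uncovered inside 03:40-15:10: 05:15-07:25, 11:05-12:00.

05:15-07:25, 11:05-12:00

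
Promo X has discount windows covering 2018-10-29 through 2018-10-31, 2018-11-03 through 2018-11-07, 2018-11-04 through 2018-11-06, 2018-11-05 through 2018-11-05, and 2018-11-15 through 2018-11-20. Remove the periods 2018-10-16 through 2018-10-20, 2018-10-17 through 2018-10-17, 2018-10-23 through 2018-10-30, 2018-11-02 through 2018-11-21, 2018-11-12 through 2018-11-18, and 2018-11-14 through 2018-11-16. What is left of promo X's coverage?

2018-10-31 through 2018-10-31

Merge the first list: 2018-10-29 through 2018-10-31, 2018-11-03 through 2018-11-07, 2018-11-15 through 2018-11-20.
Merge the second list: 2018-10-16 through 2018-10-20, 2018-10-23 through 2018-10-30, 2018-11-02 through 2018-11-21.
2018-10-29 through 2018-10-31 minus B → 2018-10-31 through 2018-10-31.
2018-11-03 through 2018-11-07: fully covered by B → removed.
2018-11-15 through 2018-11-20: fully covered by B → removed.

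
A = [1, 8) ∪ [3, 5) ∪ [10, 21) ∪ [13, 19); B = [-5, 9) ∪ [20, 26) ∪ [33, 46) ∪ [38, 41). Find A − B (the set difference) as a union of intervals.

Merge the first list: [1, 8), [10, 21).
Merge the second list: [-5, 9), [20, 26), [33, 46).
[1, 8): fully covered by B → removed.
[10, 21) minus B → [10, 20).

[10, 20)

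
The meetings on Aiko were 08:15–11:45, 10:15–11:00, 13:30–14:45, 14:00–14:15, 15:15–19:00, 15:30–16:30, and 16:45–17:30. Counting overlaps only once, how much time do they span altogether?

Merged: 08:15-11:45, 13:30-14:45, 15:15-19:00.
Lengths: 3 h 30 min + 1 h 15 min + 3 h 45 min = 8 h 30 min.

8 h 30 min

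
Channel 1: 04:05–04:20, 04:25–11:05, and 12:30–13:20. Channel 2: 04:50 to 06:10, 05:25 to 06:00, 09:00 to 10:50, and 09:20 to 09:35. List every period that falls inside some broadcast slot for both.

04:50–06:10, 09:00–10:50

Merge the second list: 04:50–06:10, 09:00–10:50.
04:05–04:20: no overlap with the second set.
04:25–11:05 meets the second set on 04:50–06:10, 09:00–10:50.
12:30–13:20: no overlap with the second set.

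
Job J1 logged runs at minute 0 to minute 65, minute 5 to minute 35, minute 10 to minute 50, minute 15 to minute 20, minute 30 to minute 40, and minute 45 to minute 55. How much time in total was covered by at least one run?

Merged: minute 0 to minute 65.
Length: 65 minutes.

65 minutes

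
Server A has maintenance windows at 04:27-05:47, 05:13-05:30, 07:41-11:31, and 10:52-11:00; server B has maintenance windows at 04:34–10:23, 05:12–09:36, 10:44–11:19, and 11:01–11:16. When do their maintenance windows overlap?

04:34-05:47, 07:41-10:23, 10:44-11:19

A, merged: 04:27-05:47, 07:41-11:31.
B, merged: 04:34-10:23, 10:44-11:19.
04:27-05:47 overlaps B on 04:34-05:47.
07:41-11:31 overlaps B on 07:41-10:23, 10:44-11:19.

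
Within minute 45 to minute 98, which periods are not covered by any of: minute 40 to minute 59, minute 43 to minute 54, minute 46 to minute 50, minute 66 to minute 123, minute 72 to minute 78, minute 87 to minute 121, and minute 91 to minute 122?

After merging, the occupied span is minute 40 to minute 59, minute 66 to minute 123.
Complement within minute 45 to minute 98: minute 59 to minute 66.

minute 59 to minute 66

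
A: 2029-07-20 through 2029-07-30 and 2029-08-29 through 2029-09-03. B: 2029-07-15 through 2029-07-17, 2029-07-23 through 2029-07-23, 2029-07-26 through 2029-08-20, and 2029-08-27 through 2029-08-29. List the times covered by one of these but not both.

2029-07-15 through 2029-07-17, 2029-07-20 through 2029-07-22, 2029-07-24 through 2029-07-25, 2029-07-31 through 2029-08-20, 2029-08-27 through 2029-08-28, 2029-08-30 through 2029-09-03

Only in the first: 2029-07-20 through 2029-07-22, 2029-07-24 through 2029-07-25, 2029-08-30 through 2029-09-03.
Only in the second: 2029-07-15 through 2029-07-17, 2029-07-31 through 2029-08-20, 2029-08-27 through 2029-08-28.
Together these are the periods covered by exactly one.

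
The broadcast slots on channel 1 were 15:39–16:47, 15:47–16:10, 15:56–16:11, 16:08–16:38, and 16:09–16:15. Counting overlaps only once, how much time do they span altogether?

1 h 8 min

Merged: 15:39–16:47.
Length: 1 h 8 min.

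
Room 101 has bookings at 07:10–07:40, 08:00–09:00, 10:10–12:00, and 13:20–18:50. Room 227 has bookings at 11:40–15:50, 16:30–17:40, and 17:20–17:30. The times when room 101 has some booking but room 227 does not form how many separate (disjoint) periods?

5

Merge the second list: 11:40–15:50, 16:30–17:40.
A \ B = 07:10–07:40, 08:00–09:00, 10:10–11:40, 15:50–16:30, 17:40–18:50.
That is 5 disjoint pieces.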